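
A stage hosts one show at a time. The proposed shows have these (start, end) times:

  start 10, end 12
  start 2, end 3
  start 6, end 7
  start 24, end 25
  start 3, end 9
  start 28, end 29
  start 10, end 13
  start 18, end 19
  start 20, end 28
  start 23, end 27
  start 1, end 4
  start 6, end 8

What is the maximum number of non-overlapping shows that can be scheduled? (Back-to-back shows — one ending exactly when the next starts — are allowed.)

6

By end time: (2,3), (1,4), (6,7), (6,8), (3,9), (10,12), (10,13), (18,19), (24,25), (23,27), (20,28), (28,29).
Pick (2,3); next start ≥ 3 → (6,7); next start ≥ 7 → (10,12); next start ≥ 12 → (18,19); next start ≥ 19 → (24,25); next start ≥ 25 → (28,29).
Selected 6 shows.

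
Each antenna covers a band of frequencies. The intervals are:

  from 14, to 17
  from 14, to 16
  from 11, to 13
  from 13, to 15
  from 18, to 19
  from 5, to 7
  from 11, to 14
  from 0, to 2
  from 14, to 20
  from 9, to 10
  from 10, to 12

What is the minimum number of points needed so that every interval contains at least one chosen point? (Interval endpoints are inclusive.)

By right end: [0,2]  [5,7]  [9,10]  [10,12]  [11,13]  [11,14]  [13,15]  [14,16]  [14,17]  [18,19]  [14,20]
[0,2] uncovered → point at 2; [5,7] uncovered → point at 7; [9,10] uncovered → point at 10; [11,13] uncovered → point at 13; [14,16] uncovered → point at 16; [18,19] uncovered → point at 19.
Points: 2, 7, 10, 13, 16, 19 (6 total).

6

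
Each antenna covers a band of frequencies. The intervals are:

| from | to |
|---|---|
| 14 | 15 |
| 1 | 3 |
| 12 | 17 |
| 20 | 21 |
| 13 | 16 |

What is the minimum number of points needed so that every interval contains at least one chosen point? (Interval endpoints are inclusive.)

By right end: [1,3]  [14,15]  [13,16]  [12,17]  [20,21]
[1,3] uncovered → point at 3; [14,15] uncovered → point at 15; [20,21] uncovered → point at 21.
Points: 3, 15, 21 (3 total).

3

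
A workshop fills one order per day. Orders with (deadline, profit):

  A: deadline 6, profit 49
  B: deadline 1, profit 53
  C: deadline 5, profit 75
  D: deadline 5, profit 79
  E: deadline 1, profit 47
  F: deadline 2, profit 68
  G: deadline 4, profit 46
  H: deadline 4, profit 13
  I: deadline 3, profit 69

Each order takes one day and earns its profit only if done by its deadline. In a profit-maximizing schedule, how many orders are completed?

6

By profit: D(d5,79), C(d5,75), I(d3,69), F(d2,68), B(d1,53), A(d6,49), E(d1,47), G(d4,46), H(d4,13)
D→slot 5; C→slot 4; I→slot 3; F→slot 2; B→slot 1; A→slot 6; E skipped; G skipped; H skipped.
6 of 9 scheduled.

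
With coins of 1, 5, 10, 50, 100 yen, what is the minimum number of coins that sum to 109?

6

109 − 1×100→9 − 1×5→4 − 4×1→0
Total coins = 1 + 1 + 4 = 6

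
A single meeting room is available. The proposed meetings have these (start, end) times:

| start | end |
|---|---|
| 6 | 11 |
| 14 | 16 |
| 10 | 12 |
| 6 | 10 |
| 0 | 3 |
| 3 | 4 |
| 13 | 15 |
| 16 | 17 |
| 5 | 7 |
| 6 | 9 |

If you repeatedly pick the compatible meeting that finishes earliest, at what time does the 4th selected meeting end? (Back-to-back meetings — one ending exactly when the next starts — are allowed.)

12

By end time: (0,3), (3,4), (5,7), (6,9), (6,10), (6,11), (10,12), (13,15), (14,16), (16,17).
Pick (0,3); next start ≥ 3 → (3,4); next start ≥ 4 → (5,7); next start ≥ 7 → (10,12); next start ≥ 12 → (13,15); next start ≥ 15 → (16,17).
Selected: (0,3) (3,4) (5,7) (10,12) (13,15) (16,17)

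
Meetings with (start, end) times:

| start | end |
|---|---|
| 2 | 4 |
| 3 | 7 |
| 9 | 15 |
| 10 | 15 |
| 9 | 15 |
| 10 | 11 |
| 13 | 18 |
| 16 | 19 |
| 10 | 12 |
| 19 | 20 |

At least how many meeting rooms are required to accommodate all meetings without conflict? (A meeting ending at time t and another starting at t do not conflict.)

5

starts: [2, 3, 9, 9, 10, 10, 10, 13, 16, 19]
ends:   [4, 7, 11, 12, 15, 15, 15, 18, 19, 20]
s2→1 s3→2 e4→1 e7→0 s9→1 s9→2 s10→3 s10→4 s10→5  — peak 5.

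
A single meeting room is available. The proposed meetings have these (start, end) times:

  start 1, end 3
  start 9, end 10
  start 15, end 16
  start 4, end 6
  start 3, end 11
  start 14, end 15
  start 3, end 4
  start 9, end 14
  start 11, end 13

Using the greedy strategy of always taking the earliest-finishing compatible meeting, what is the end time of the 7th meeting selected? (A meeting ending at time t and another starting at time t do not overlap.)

Greedy by earliest finish: after sorting by end time, pick each interval compatible with the last pick.
By end time: (1,3), (3,4), (4,6), (9,10), (3,11), (11,13), (9,14), (14,15), (15,16).
Pick (1,3); next start ≥ 3 → (3,4); next start ≥ 4 → (4,6); next start ≥ 6 → (9,10); next start ≥ 10 → (11,13); next start ≥ 13 → (14,15); next start ≥ 15 → (15,16).
Selected: (1,3) (3,4) (4,6) (9,10) (11,13) (14,15) (15,16)

16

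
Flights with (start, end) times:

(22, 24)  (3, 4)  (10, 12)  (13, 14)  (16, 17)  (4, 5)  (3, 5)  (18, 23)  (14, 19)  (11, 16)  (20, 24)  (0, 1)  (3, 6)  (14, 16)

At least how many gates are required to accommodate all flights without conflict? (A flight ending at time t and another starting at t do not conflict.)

Events (time:±→running): 0:+→1 1:-→0 3:+→1 3:+→2 3:+→3 … peak 3.

3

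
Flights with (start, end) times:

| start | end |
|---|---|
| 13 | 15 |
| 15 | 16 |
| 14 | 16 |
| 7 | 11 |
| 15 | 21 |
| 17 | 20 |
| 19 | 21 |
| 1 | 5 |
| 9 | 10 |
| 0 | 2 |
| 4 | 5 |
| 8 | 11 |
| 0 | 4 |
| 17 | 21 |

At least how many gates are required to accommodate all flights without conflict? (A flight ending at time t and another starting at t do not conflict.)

4

The answer is the maximum number of intervals overlapping at any instant.
Events (time:±→running): 0:+→1 0:+→2 1:+→3 2:-→2 4:-→1 4:+→2 5:-→1 5:-→0 7:+→1 8:+→2 9:+→3 10:-→2 11:-→1 11:-→0 13:+→1 14:+→2 15:-→1 15:+→2 15:+→3 16:-→2 16:-→1 17:+→2 17:+→3 19:+→4 … peak 4.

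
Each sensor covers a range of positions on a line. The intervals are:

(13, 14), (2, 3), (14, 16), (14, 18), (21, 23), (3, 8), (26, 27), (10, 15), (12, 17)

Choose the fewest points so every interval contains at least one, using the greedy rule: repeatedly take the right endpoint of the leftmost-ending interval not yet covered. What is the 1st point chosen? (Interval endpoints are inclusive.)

3

Sorted: [2,3] [3,8] [13,14] [10,15] [14,16] [12,17] [14,18] [21,23] [26,27]
{[2,3],[3,8]} hit by 3; {[13,14],[10,15],[14,16],[12,17],[14,18]} hit by 14; {[21,23]} hit by 23; {[26,27]} hit by 27.
Points: 3, 14, 23, 27 (4 total).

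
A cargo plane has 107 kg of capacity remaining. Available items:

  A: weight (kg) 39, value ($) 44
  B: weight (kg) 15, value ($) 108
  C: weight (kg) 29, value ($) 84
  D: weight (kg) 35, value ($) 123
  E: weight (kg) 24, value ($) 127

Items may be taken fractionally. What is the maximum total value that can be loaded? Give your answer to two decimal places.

Greedy by value/weight ratio, highest first.
Ratios (sorted): B 7.20, E 5.29, D 3.51, C 2.90, A 1.13
take B (15 @ 108); take E (24 @ 127); take D (35 @ 123); take C (29 @ 84); take 4/39 of A → 4.51. Capacity used 107/107.
Total value = 446.51

446.51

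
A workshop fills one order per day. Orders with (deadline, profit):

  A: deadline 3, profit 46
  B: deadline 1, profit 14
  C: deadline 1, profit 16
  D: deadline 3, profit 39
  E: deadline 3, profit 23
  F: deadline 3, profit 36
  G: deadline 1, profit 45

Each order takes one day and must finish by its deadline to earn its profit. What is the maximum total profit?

By profit: A(d3,46), G(d1,45), D(d3,39), F(d3,36), E(d3,23), C(d1,16), B(d1,14)
A→slot 3; G→slot 1; D→slot 2; F skipped; E skipped; C skipped; B skipped.
Profit = 45 + 39 + 46 = 130

130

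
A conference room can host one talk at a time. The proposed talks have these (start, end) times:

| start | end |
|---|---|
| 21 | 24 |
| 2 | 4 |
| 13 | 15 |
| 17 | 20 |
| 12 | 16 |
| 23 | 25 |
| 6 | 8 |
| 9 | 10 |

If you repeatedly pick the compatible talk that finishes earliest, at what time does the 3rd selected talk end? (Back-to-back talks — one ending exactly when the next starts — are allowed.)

10

Sorted by end: (2,4)  (6,8)  (9,10)  (13,15)  (12,16)  (17,20)  (21,24)  (23,25)
take (2,4); take (6,8); take (9,10); take (13,15); take (17,20); take (21,24).
Selected: (2,4) (6,8) (9,10) (13,15) (17,20) (21,24)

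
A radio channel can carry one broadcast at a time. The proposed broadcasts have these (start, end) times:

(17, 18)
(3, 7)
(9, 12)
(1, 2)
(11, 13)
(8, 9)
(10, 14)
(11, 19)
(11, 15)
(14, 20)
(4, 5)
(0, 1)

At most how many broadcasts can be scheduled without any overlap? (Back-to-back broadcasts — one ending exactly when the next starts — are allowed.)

Order by finish time; keep every interval that doesn't clash with the previous kept one.
Sorted by end: (0,1)  (1,2)  (4,5)  (3,7)  (8,9)  (9,12)  (11,13)  (10,14)  (11,15)  (17,18)  (11,19)  (14,20)
take (0,1); take (1,2); take (4,5); skip (3,7); take (8,9); take (9,12); skip (11,13); skip (11,15); take (17,18); skip (14,20).
Selected 6 broadcasts.

6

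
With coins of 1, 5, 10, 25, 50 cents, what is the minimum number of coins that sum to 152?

Use the largest denomination that fits, subtract, and repeat.
152 − 3×50→2 − 2×1→0
Total coins = 3 + 2 = 5

5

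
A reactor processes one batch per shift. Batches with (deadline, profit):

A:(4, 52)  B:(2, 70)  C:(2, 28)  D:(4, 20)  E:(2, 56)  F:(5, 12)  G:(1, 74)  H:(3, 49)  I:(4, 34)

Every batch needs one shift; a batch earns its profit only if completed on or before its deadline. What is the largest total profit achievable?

By profit: G(d1,74), B(d2,70), E(d2,56), A(d4,52), H(d3,49), I(d4,34), C(d2,28), D(d4,20), F(d5,12)
G→slot 1; B→slot 2; E skipped; A→slot 4; H→slot 3; I skipped; C skipped; D skipped; F→slot 5.
Profit = 74 + 70 + 49 + 52 + 12 = 257

257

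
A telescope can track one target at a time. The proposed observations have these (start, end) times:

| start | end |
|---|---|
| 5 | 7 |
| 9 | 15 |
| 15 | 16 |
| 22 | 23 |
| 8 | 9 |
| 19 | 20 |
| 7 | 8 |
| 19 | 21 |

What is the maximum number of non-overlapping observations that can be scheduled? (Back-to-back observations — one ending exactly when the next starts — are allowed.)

7

Greedy by earliest finish: after sorting by end time, pick each interval compatible with the last pick.
Sorted by end: (5,7)  (7,8)  (8,9)  (9,15)  (15,16)  (19,20)  (19,21)  (22,23)
take (5,7); take (7,8); take (8,9); take (9,15); take (15,16); take (19,20); take (22,23).
Selected 7 observations.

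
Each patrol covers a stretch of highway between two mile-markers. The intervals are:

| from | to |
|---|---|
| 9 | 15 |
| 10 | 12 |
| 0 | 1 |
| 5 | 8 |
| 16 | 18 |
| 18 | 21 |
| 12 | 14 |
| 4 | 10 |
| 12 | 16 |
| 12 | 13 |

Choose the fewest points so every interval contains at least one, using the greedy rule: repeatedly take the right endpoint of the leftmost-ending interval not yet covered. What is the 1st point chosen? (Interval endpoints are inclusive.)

1

Process intervals by earliest right end; each time one isn't hit yet, stab at its right endpoint.
Sorted: [0,1] [5,8] [4,10] [10,12] [12,13] [12,14] [9,15] [12,16] [16,18] [18,21]
{[0,1]} hit by 1; {[5,8],[4,10]} hit by 8; {[10,12],[12,13],[12,14],[9,15],[12,16]} hit by 12; {[16,18],[18,21]} hit by 18.
Points: 1, 8, 12, 18 (4 total).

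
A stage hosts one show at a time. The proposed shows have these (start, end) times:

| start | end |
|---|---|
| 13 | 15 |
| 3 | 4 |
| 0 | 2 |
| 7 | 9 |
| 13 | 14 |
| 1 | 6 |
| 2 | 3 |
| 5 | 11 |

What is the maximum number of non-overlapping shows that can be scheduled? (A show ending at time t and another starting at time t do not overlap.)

Order by finish time; keep every interval that doesn't clash with the previous kept one.
By end time: (0,2), (2,3), (3,4), (1,6), (7,9), (5,11), (13,14), (13,15).
Pick (0,2); next start ≥ 2 → (2,3); next start ≥ 3 → (3,4); next start ≥ 4 → (7,9); next start ≥ 9 → (13,14).
Selected 5 shows.

5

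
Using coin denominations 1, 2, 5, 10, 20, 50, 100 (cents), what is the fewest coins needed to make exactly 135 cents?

Use the largest denomination that fits, subtract, and repeat.
135 = 1×100 + 1×20 + 1×10 + 1×5
Total coins = 1 + 1 + 1 + 1 = 4

4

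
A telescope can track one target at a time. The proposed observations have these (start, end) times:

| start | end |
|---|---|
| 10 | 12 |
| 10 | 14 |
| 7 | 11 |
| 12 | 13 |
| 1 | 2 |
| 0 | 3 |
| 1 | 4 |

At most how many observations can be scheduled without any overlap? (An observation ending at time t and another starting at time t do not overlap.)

3

Sort by end time and greedily take each interval whose start is ≥ the last chosen end.
Sorted by end: (1,2)  (0,3)  (1,4)  (7,11)  (10,12)  (12,13)  (10,14)
take (1,2); skip (1,4); take (7,11); take (12,13).
Selected 3 observations.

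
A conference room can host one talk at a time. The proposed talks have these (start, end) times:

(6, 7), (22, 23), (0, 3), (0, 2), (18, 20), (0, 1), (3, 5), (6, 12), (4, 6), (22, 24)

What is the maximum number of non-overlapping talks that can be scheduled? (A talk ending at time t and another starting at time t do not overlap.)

Sorted by end: (0,1)  (0,2)  (0,3)  (3,5)  (4,6)  (6,7)  (6,12)  (18,20)  (22,23)  (22,24)
take (0,1); take (3,5); take (6,7); skip (6,12); take (18,20); take (22,23).
Selected 5 talks.

5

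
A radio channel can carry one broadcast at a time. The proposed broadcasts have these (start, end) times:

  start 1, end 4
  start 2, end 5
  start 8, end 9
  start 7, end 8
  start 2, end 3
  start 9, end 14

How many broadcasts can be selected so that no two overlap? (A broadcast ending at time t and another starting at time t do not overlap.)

4

Sort by end time and greedily take each interval whose start is ≥ the last chosen end.
By end time: (2,3), (1,4), (2,5), (7,8), (8,9), (9,14).
Pick (2,3); next start ≥ 3 → (7,8); next start ≥ 8 → (8,9); next start ≥ 9 → (9,14).
Selected 4 broadcasts.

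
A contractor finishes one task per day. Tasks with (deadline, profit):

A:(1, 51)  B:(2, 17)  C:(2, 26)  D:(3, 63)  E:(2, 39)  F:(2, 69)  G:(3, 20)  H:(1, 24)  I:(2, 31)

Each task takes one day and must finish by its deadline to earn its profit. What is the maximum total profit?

Take jobs in profit order; each goes to the latest open slot no later than its deadline.
Profit order: F=69 D=63 A=51 E=39 I=31 C=26 H=24 G=20 B=17
Assign: F→slot 2, D→slot 3, A→slot 1, E skipped, I skipped, C skipped, H skipped, G skipped, B skipped.
Slots: [1:A] [2:F] [3:D]
Profit = 51 + 69 + 63 = 183

183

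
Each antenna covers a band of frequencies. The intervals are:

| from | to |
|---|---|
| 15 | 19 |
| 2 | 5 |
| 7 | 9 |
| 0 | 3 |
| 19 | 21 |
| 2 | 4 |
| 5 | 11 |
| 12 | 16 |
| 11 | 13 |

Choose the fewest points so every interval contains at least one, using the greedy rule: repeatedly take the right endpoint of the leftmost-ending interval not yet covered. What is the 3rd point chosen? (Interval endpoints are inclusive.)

13

Sorted: [0,3] [2,4] [2,5] [7,9] [5,11] [11,13] [12,16] [15,19] [19,21]
{[0,3],[2,4],[2,5]} hit by 3; {[7,9],[5,11]} hit by 9; {[11,13],[12,16]} hit by 13; {[15,19],[19,21]} hit by 19.
Points: 3, 9, 13, 19 (4 total).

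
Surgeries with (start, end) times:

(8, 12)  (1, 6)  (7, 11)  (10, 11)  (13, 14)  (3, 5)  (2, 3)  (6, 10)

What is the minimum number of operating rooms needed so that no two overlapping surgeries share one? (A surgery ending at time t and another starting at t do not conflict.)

The answer is the maximum number of intervals overlapping at any instant.
Events (time:±→running): 1:+→1 2:+→2 3:-→1 3:+→2 5:-→1 6:-→0 6:+→1 7:+→2 8:+→3 … peak 3.

3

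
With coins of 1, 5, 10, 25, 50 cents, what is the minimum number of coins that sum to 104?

Use the largest denomination that fits, subtract, and repeat.
104 − 2×50→4 − 4×1→0
Total coins = 2 + 4 = 6

6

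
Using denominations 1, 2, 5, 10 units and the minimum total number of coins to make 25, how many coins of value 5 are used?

Greedy: take as many of the largest coin as possible, then repeat with the remainder.
25 = 2×10 + 1×5
Count of 5: 1

1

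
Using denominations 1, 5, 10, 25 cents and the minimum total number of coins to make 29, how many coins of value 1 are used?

29 = 1×25 + 4×1
Count of 1: 4

4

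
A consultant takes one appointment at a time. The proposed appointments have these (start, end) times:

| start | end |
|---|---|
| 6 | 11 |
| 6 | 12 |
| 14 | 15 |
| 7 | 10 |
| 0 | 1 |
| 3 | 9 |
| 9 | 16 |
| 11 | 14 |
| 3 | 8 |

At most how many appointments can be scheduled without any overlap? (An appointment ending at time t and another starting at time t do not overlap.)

Order by finish time; keep every interval that doesn't clash with the previous kept one.
By end time: (0,1), (3,8), (3,9), (7,10), (6,11), (6,12), (11,14), (14,15), (9,16).
Pick (0,1); next start ≥ 1 → (3,8); next start ≥ 8 → (11,14); next start ≥ 14 → (14,15).
Selected 4 appointments.

4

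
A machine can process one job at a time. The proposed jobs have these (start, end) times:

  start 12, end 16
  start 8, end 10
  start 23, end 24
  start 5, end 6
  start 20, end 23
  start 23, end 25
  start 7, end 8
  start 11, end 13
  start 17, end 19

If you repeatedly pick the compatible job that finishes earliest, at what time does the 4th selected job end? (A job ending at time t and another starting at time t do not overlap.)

13

By end time: (5,6), (7,8), (8,10), (11,13), (12,16), (17,19), (20,23), (23,24), (23,25).
Pick (5,6); next start ≥ 6 → (7,8); next start ≥ 8 → (8,10); next start ≥ 10 → (11,13); next start ≥ 13 → (17,19); next start ≥ 19 → (20,23); next start ≥ 23 → (23,24).
Selected: (5,6) (7,8) (8,10) (11,13) (17,19) (20,23) (23,24)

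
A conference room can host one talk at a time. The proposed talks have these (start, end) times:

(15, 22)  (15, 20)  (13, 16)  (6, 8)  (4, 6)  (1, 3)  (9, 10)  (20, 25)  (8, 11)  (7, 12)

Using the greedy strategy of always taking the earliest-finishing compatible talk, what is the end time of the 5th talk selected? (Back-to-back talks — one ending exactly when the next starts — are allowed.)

16

Sorted by end: (1,3)  (4,6)  (6,8)  (9,10)  (8,11)  (7,12)  (13,16)  (15,20)  (15,22)  (20,25)
take (1,3); take (4,6); take (6,8); take (9,10); skip (7,12); take (13,16); take (20,25).
Selected: (1,3) (4,6) (6,8) (9,10) (13,16) (20,25)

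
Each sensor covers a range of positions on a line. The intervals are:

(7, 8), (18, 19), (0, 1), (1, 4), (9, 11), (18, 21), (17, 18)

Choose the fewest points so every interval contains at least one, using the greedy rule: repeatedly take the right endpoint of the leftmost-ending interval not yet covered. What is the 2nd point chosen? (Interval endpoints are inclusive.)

Sort by right endpoint; whenever an interval is uncovered, place a point at its right end.
Sorted: [0,1] [1,4] [7,8] [9,11] [17,18] [18,19] [18,21]
{[0,1],[1,4]} hit by 1; {[7,8]} hit by 8; {[9,11]} hit by 11; {[17,18],[18,19],[18,21]} hit by 18.
Points: 1, 8, 11, 18 (4 total).

8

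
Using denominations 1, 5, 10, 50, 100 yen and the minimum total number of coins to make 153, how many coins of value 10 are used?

0

153 − 1×100→53 − 1×50→3 − 3×1→0
Count of 10: 0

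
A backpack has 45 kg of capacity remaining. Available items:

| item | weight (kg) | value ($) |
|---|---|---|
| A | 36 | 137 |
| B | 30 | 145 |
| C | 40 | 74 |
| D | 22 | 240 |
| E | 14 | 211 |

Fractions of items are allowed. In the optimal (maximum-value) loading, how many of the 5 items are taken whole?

2

Sort by value per unit weight and fill in that order.
Order: E (211/14=15.07) > D (240/22=10.91) > B (145/30=4.83) > A (137/36=3.81) > C (74/40=1.85)
Fill: take E (14 @ 211) → take D (22 @ 240) → take 9/30 of B → 43.50; 45/45 used.
2 item(s) taken whole; one partial (take 9/30 of B).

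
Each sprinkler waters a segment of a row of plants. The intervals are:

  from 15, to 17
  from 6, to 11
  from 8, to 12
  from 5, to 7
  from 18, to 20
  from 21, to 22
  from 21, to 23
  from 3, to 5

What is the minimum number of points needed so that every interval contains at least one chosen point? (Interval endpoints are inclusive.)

5

By right end: [3,5]  [5,7]  [6,11]  [8,12]  [15,17]  [18,20]  [21,22]  [21,23]
[3,5] uncovered → point at 5; [6,11] uncovered → point at 11; [15,17] uncovered → point at 17; [18,20] uncovered → point at 20; [21,22] uncovered → point at 22.
Points: 5, 11, 17, 20, 22 (5 total).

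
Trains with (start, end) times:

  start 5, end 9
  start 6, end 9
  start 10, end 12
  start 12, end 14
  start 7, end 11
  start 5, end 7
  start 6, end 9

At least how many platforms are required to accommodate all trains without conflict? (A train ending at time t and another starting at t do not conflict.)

Events (time:±→running): 5:+→1 5:+→2 6:+→3 6:+→4 … peak 4.

4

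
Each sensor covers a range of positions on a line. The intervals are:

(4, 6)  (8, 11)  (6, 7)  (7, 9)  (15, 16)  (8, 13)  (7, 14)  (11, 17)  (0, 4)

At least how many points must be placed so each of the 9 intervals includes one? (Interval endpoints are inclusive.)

Process intervals by earliest right end; each time one isn't hit yet, stab at its right endpoint.
Sorted: [0,4] [4,6] [6,7] [7,9] [8,11] [8,13] [7,14] [15,16] [11,17]
{[0,4],[4,6]} hit by 4; {[6,7],[7,9]} hit by 7; {[8,11],[8,13],[7,14]} hit by 11; {[15,16],[11,17]} hit by 16.
Points: 4, 7, 11, 16 (4 total).

4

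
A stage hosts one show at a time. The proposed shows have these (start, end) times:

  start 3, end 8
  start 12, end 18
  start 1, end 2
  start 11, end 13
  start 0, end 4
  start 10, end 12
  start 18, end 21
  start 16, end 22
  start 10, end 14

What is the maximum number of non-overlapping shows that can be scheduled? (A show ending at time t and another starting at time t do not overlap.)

5

Sort by end time and greedily take each interval whose start is ≥ the last chosen end.
By end time: (1,2), (0,4), (3,8), (10,12), (11,13), (10,14), (12,18), (18,21), (16,22).
Pick (1,2); next start ≥ 2 → (3,8); next start ≥ 8 → (10,12); next start ≥ 12 → (12,18); next start ≥ 18 → (18,21).
Selected 5 shows.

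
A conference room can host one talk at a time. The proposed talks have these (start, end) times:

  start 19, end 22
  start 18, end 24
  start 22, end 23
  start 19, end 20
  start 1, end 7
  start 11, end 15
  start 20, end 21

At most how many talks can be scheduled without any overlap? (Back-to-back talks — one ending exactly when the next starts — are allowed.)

By end time: (1,7), (11,15), (19,20), (20,21), (19,22), (22,23), (18,24).
Pick (1,7); next start ≥ 7 → (11,15); next start ≥ 15 → (19,20); next start ≥ 20 → (20,21); next start ≥ 21 → (22,23).
Selected 5 talks.

5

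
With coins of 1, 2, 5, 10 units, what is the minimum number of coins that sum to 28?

5

28 = 2×10 + 1×5 + 1×2 + 1×1
Total coins = 2 + 1 + 1 + 1 = 5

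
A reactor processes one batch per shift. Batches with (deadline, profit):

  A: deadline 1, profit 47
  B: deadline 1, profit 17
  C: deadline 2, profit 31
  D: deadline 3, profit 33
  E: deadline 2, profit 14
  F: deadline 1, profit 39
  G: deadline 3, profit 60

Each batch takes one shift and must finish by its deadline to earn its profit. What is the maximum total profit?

Take jobs in profit order; each goes to the latest open slot no later than its deadline.
Profit order: G=60 A=47 F=39 D=33 C=31 B=17 E=14
Assign: G→slot 3, A→slot 1, F skipped, D→slot 2, C skipped, B skipped, E skipped.
Slots: [1:A] [2:D] [3:G]
Profit = 47 + 33 + 60 = 140

140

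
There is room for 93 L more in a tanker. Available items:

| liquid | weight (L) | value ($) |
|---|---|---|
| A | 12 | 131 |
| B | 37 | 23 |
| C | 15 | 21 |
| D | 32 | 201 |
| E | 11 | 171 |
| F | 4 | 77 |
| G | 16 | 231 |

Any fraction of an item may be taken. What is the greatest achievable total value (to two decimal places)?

Sort by value per unit weight and fill in that order.
Order: F (77/4=19.25) > E (171/11=15.55) > G (231/16=14.44) > A (131/12=10.92) > D (201/32=6.28) > C (21/15=1.40) > B (23/37=0.62)
Fill: take F (4 @ 77) → take E (11 @ 171) → take G (16 @ 231) → take A (12 @ 131) → take D (32 @ 201) → take C (15 @ 21) → take 3/37 of B → 1.86; 93/93 used.
Total value = 833.86

833.86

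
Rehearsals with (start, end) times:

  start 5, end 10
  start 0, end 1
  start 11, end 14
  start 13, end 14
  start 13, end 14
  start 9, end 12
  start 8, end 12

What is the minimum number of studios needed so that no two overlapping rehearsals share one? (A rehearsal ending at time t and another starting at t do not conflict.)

3

The answer is the maximum number of intervals overlapping at any instant.
starts: [0, 5, 8, 9, 11, 13, 13]
ends:   [1, 10, 12, 12, 14, 14, 14]
s0→1 e1→0 s5→1 s8→2 s9→3  — peak 3.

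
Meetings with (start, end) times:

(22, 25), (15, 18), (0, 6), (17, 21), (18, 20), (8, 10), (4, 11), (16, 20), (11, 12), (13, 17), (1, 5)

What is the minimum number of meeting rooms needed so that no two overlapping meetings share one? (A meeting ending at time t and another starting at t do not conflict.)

Count concurrent intervals with a sweep; the peak is the room count.
Events (time:±→running): 0:+→1 1:+→2 4:+→3 … peak 3.

3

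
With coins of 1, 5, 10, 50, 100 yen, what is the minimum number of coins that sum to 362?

7

Greedy: take as many of the largest coin as possible, then repeat with the remainder.
362 − 3×100→62 − 1×50→12 − 1×10→2 − 2×1→0
Total coins = 3 + 1 + 1 + 2 = 7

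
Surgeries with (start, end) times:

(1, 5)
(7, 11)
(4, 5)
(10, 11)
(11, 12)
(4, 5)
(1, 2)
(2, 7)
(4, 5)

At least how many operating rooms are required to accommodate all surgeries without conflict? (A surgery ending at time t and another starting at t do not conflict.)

5

Events (time:±→running): 1:+→1 1:+→2 2:-→1 2:+→2 4:+→3 4:+→4 4:+→5 … peak 5.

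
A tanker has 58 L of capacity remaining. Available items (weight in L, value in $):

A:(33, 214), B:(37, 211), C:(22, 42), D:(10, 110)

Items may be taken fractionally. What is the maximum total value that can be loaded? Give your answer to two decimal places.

Ratios (sorted): D 11.00, A 6.48, B 5.70, C 1.91
take D (10 @ 110); take A (33 @ 214); take 15/37 of B → 85.54. Capacity used 58/58.
Total value = 409.54

409.54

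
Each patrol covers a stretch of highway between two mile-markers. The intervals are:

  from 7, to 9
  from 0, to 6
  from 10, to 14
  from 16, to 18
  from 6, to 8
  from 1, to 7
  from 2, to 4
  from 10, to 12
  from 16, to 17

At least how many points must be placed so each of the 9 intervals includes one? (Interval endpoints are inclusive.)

4

By right end: [2,4]  [0,6]  [1,7]  [6,8]  [7,9]  [10,12]  [10,14]  [16,17]  [16,18]
[2,4] uncovered → point at 4; [6,8] uncovered → point at 8; [10,12] uncovered → point at 12; [16,17] uncovered → point at 17.
Points: 4, 8, 12, 17 (4 total).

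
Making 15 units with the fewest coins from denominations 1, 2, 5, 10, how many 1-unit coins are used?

15 = 1×10 + 1×5
Count of 1: 0

0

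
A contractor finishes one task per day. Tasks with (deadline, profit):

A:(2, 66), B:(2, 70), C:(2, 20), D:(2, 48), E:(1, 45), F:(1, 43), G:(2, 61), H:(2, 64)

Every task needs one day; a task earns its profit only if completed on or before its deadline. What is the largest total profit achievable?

136

Take jobs in profit order; each goes to the latest open slot no later than its deadline.
By profit: B(d2,70), A(d2,66), H(d2,64), G(d2,61), D(d2,48), E(d1,45), F(d1,43), C(d2,20)
B→slot 2; A→slot 1; H skipped; G skipped; D skipped; E skipped; F skipped; C skipped.
Profit = 66 + 70 = 136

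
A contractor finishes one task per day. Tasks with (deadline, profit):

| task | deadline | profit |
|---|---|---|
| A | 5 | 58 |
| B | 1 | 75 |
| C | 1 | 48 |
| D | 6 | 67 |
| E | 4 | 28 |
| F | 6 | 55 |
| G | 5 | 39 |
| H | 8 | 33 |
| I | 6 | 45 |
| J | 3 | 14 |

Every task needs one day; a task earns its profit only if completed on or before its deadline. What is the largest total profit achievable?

372

Sort by profit descending; place each in the latest free slot ≤ its deadline.
By profit: B(d1,75), D(d6,67), A(d5,58), F(d6,55), C(d1,48), I(d6,45), G(d5,39), H(d8,33), E(d4,28), J(d3,14)
B→slot 1; D→slot 6; A→slot 5; F→slot 4; C skipped; I→slot 3; G→slot 2; H→slot 8; E skipped; J skipped.
Profit = 75 + 39 + 45 + 55 + 58 + 67 + 33 = 372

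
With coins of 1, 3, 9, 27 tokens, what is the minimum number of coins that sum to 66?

Greedy: take as many of the largest coin as possible, then repeat with the remainder.
66 − 2×27→12 − 1×9→3 − 1×3→0
Total coins = 2 + 1 + 1 = 4

4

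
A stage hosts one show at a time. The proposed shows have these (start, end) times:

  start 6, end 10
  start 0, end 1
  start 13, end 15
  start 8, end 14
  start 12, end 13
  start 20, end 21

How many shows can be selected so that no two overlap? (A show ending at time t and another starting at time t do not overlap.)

By end time: (0,1), (6,10), (12,13), (8,14), (13,15), (20,21).
Pick (0,1); next start ≥ 1 → (6,10); next start ≥ 10 → (12,13); next start ≥ 13 → (13,15); next start ≥ 15 → (20,21).
Selected 5 shows.

5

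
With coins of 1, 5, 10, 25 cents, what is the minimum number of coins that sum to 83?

83 = 3×25 + 1×5 + 3×1
Total coins = 3 + 1 + 3 = 7

7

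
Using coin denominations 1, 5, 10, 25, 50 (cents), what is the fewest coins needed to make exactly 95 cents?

95 − 1×50→45 − 1×25→20 − 2×10→0
Total coins = 1 + 1 + 2 = 4

4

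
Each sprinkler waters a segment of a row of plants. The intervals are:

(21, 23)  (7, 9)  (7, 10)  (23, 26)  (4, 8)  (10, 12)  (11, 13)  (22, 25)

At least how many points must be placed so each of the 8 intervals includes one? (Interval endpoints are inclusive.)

By right end: [4,8]  [7,9]  [7,10]  [10,12]  [11,13]  [21,23]  [22,25]  [23,26]
[4,8] uncovered → point at 8; [10,12] uncovered → point at 12; [21,23] uncovered → point at 23.
Points: 8, 12, 23 (3 total).

3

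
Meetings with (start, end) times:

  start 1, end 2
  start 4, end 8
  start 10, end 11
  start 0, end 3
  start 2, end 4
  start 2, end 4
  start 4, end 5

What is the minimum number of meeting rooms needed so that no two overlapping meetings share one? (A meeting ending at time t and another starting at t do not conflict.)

Count concurrent intervals with a sweep; the peak is the room count.
starts: [0, 1, 2, 2, 4, 4, 10]
ends:   [2, 3, 4, 4, 5, 8, 11]
s0→1 s1→2 e2→1 s2→2 s2→3  — peak 3.

3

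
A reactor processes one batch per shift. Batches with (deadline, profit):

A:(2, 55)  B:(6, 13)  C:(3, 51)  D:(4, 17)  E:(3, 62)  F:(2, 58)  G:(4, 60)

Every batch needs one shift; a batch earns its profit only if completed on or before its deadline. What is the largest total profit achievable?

Sort by profit descending; place each in the latest free slot ≤ its deadline.
By profit: E(d3,62), G(d4,60), F(d2,58), A(d2,55), C(d3,51), D(d4,17), B(d6,13)
E→slot 3; G→slot 4; F→slot 2; A→slot 1; C skipped; D skipped; B→slot 6.
Profit = 55 + 58 + 62 + 60 + 13 = 248

248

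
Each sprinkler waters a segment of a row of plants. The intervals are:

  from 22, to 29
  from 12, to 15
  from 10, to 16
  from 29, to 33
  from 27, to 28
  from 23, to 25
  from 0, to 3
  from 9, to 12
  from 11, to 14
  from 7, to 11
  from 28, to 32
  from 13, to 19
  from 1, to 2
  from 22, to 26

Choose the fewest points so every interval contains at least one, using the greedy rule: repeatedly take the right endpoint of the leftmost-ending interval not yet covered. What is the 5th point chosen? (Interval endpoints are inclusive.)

28

Sort by right endpoint; whenever an interval is uncovered, place a point at its right end.
By right end: [1,2]  [0,3]  [7,11]  [9,12]  [11,14]  [12,15]  [10,16]  [13,19]  [23,25]  [22,26]  [27,28]  [22,29]  [28,32]  [29,33]
[1,2] uncovered → point at 2; [7,11] uncovered → point at 11; [12,15] uncovered → point at 15; [23,25] uncovered → point at 25; [27,28] uncovered → point at 28; [29,33] uncovered → point at 33.
Points: 2, 11, 15, 25, 28, 33 (6 total).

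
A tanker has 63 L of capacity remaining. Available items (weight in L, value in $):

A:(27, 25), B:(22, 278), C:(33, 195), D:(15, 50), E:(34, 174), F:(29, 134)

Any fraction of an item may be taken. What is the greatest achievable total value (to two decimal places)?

Sort by value per unit weight and fill in that order.
Ratios (sorted): B 12.64, C 5.91, E 5.12, F 4.62, D 3.33, A 0.93
take B (22 @ 278); take C (33 @ 195); take 8/34 of E → 40.94. Capacity used 63/63.
Total value = 513.94

513.94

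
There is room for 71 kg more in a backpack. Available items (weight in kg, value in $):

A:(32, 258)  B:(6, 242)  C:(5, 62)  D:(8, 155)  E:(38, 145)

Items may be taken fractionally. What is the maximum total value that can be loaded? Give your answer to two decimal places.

793.32

Sort by value per unit weight and fill in that order.
Order: B (242/6=40.33) > D (155/8=19.38) > C (62/5=12.40) > A (258/32=8.06) > E (145/38=3.82)
Fill: take B (6 @ 242) → take D (8 @ 155) → take C (5 @ 62) → take A (32 @ 258) → take 20/38 of E → 76.32; 71/71 used.
Total value = 793.32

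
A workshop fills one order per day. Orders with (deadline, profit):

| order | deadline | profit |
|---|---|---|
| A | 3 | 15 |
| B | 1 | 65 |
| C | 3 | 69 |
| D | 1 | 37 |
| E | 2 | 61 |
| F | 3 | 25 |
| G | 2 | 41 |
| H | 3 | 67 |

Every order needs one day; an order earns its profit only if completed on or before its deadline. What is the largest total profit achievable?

201

Sort by profit descending; place each in the latest free slot ≤ its deadline.
Profit order: C=69 H=67 B=65 E=61 G=41 D=37 F=25 A=15
Assign: C→slot 3, H→slot 2, B→slot 1, E skipped, G skipped, D skipped, F skipped, A skipped.
Slots: [1:B] [2:H] [3:C]
Profit = 65 + 67 + 69 = 201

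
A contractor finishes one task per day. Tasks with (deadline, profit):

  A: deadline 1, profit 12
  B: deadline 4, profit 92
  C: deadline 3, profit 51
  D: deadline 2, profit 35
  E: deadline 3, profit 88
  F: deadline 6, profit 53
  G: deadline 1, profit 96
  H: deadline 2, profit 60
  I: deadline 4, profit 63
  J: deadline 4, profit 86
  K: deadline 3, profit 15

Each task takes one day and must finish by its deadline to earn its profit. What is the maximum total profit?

Take jobs in profit order; each goes to the latest open slot no later than its deadline.
By profit: G(d1,96), B(d4,92), E(d3,88), J(d4,86), I(d4,63), H(d2,60), F(d6,53), C(d3,51), D(d2,35), K(d3,15), A(d1,12)
G→slot 1; B→slot 4; E→slot 3; J→slot 2; I skipped; H skipped; F→slot 6; C skipped; D skipped; K skipped; A skipped.
Profit = 96 + 86 + 88 + 92 + 53 = 415

415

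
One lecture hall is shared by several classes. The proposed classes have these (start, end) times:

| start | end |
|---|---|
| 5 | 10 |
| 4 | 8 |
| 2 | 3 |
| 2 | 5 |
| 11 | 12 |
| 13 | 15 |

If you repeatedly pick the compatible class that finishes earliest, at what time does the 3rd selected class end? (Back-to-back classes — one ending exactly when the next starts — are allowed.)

Order by finish time; keep every interval that doesn't clash with the previous kept one.
By end time: (2,3), (2,5), (4,8), (5,10), (11,12), (13,15).
Pick (2,3); next start ≥ 3 → (4,8); next start ≥ 8 → (11,12); next start ≥ 12 → (13,15).
Selected: (2,3) (4,8) (11,12) (13,15)

12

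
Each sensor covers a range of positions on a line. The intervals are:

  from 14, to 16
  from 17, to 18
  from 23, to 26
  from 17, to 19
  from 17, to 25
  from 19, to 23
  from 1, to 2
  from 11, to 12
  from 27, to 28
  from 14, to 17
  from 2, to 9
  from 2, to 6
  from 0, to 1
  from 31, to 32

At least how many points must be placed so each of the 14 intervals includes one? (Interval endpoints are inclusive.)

Sort by right endpoint; whenever an interval is uncovered, place a point at its right end.
Sorted: [0,1] [1,2] [2,6] [2,9] [11,12] [14,16] [14,17] [17,18] [17,19] [19,23] [17,25] [23,26] [27,28] [31,32]
{[0,1],[1,2]} hit by 1; {[2,6],[2,9]} hit by 6; {[11,12]} hit by 12; {[14,16],[14,17]} hit by 16; {[17,18],[17,19]} hit by 18; {[19,23],[17,25],[23,26]} hit by 23; {[27,28]} hit by 28; {[31,32]} hit by 32.
Points: 1, 6, 12, 16, 18, 23, 28, 32 (8 total).

8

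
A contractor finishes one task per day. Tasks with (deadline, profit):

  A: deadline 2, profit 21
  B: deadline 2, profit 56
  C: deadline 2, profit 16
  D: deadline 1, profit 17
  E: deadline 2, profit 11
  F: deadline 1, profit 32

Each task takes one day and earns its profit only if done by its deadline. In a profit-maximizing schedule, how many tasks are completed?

2

Sort by profit descending; place each in the latest free slot ≤ its deadline.
By profit: B(d2,56), F(d1,32), A(d2,21), D(d1,17), C(d2,16), E(d2,11)
B→slot 2; F→slot 1; A skipped; D skipped; C skipped; E skipped.
2 of 6 scheduled.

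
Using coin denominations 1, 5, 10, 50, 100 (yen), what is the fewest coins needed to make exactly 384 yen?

11

384 − 3×100→84 − 1×50→34 − 3×10→4 − 4×1→0
Total coins = 3 + 1 + 3 + 4 = 11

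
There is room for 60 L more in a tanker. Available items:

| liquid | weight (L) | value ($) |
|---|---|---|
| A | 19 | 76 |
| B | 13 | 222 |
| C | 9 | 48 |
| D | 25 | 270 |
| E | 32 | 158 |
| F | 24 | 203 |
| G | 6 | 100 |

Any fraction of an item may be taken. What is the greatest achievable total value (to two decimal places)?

727.33

Ratios (sorted): B 17.08, G 16.67, D 10.80, F 8.46, C 5.33, E 4.94, A 4.00
take B (13 @ 222); take G (6 @ 100); take D (25 @ 270); take 16/24 of F → 135.33. Capacity used 60/60.
Total value = 727.33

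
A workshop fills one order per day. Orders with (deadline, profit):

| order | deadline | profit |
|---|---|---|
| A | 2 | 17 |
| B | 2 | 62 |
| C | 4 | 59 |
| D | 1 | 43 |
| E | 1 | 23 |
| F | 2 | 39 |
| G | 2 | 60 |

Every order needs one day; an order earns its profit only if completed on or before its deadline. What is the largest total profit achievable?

Sort by profit descending; place each in the latest free slot ≤ its deadline.
By profit: B(d2,62), G(d2,60), C(d4,59), D(d1,43), F(d2,39), E(d1,23), A(d2,17)
B→slot 2; G→slot 1; C→slot 4; D skipped; F skipped; E skipped; A skipped.
Profit = 60 + 62 + 59 = 181

181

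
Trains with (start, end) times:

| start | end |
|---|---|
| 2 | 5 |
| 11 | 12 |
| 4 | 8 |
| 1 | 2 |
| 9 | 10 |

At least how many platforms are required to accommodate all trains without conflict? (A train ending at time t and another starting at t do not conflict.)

Count concurrent intervals with a sweep; the peak is the room count.
Events (time:±→running): 1:+→1 2:-→0 2:+→1 4:+→2 … peak 2.

2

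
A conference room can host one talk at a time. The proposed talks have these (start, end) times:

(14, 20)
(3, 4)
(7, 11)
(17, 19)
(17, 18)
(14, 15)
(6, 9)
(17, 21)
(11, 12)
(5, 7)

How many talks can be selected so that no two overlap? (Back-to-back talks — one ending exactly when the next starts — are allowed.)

Sort by end time and greedily take each interval whose start is ≥ the last chosen end.
Sorted by end: (3,4)  (5,7)  (6,9)  (7,11)  (11,12)  (14,15)  (17,18)  (17,19)  (14,20)  (17,21)
take (3,4); take (5,7); take (7,11); take (11,12); take (14,15); take (17,18); skip (14,20).
Selected 6 talks.

6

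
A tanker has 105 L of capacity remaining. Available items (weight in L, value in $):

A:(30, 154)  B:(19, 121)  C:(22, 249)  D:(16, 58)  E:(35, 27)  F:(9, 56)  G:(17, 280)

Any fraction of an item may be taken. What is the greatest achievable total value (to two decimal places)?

Sort by value per unit weight and fill in that order.
Ratios (sorted): G 16.47, C 11.32, B 6.37, F 6.22, A 5.13, D 3.62, E 0.77
take G (17 @ 280); take C (22 @ 249); take B (19 @ 121); take F (9 @ 56); take A (30 @ 154); take 8/16 of D → 29.00. Capacity used 105/105.
Total value = 889.00

889.00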